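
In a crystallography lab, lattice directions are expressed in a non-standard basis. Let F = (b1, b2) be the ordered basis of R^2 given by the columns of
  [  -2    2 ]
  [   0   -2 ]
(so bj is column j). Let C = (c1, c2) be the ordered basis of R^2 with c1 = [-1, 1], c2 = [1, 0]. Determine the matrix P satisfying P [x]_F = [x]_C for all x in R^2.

[[0, -2], [-2, 0]]

Let M have columns bj and N have columns cj. Then for every x, N [x]_C = x = M [x]_F, so P = N^(-1) M.
Since det N = -1, N^(-1) has integer entries; multiplying gives P = [[0, -2], [-2, 0]].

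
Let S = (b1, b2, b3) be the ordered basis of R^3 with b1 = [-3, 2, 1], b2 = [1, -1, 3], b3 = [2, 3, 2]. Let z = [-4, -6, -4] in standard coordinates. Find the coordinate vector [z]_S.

[0, 0, -2]

[z]_S is the unique c with M c = z, where M has columns b1, ..., b3.
Row-reducing the augmented matrix [M | z] gives c = (0, 0, -2).
Check: 0·b1 + 0·b2 - 2b3 = [-4, -6, -4].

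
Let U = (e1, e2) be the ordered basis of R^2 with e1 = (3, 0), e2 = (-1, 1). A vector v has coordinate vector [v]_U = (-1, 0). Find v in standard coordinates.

By definition v = -e1 + 0·e2.
Summing componentwise gives (-3, 0).

(-3, 0)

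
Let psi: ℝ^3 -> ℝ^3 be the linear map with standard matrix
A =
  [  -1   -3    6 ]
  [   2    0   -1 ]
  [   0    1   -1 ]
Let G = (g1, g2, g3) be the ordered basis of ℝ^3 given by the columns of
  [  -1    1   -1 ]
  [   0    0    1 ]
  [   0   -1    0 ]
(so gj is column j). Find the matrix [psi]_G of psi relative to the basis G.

With P the matrix whose columns are g1, ..., g3, [psi]_G = P^(-1) A P.
Column by column: psi(g1) = A g1 = <1, -2, 0>; its G-coordinates <1, 0, -2> give column 1.
Continuing for each basis vector yields [psi]_G = [[1, 3, 3], [0, -1, -1], [-2, 3, -2]].

[[1, 3, 3], [0, -1, -1], [-2, 3, -2]]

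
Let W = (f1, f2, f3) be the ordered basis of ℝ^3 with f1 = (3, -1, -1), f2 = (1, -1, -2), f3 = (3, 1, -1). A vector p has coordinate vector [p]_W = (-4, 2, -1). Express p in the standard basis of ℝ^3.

(-13, 1, 1)

By definition p = -4f1 + 2f2 - f3.
Summing componentwise gives (-13, 1, 1).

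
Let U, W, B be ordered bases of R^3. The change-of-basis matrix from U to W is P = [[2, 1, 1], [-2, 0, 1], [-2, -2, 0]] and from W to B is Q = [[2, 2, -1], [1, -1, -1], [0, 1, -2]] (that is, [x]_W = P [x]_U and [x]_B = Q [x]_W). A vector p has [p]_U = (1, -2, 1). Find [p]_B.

Composing the changes, [p]_B = Q P [p]_U.
Q P = [[2, 4, 4], [6, 3, 0], [2, 4, 1]]; applying this to (1, -2, 1) gives (-2, 0, -5).

(-2, 0, -5)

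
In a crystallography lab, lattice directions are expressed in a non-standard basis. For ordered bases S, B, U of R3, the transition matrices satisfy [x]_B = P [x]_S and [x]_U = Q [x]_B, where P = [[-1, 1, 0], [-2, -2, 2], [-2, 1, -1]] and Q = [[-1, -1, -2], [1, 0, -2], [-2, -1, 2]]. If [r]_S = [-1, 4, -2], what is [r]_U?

[-11, -11, 16]

Apply P to get B-coordinates [5, -10, 8], then Q to get U-coordinates.
The result is [r]_U = [-11, -11, 16].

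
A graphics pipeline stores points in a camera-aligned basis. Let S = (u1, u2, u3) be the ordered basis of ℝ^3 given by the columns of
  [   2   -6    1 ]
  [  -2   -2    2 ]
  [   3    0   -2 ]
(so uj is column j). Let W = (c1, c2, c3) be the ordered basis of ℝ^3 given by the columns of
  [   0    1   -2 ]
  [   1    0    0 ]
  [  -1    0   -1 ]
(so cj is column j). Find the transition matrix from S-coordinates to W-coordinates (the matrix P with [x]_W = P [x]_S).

[[-2, -2, 2], [0, -2, 1], [-1, 2, 0]]

Column j of P is [uj]_W, since P maps S-coordinates to W-coordinates.
Expressing u1 in W: u1 = -2c1 + 0·c2 - c3, so column 1 of P is <-2, 0, -1>.
Doing the same for each uj gives P = [[-2, -2, 2], [0, -2, 1], [-1, 2, 0]].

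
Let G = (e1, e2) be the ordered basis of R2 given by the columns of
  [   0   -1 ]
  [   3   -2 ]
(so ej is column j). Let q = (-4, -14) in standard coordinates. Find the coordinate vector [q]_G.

(-2, 4)

Write q = c_1 e1 + c_2 e2 and solve for the c_i.
System: 0c_1 - c_2 = -4, 3c_1 - 2c_2 = -14; solving gives c_1 = -2, c_2 = 4.
Check: -2e1 + 4e2 = (-4, -14).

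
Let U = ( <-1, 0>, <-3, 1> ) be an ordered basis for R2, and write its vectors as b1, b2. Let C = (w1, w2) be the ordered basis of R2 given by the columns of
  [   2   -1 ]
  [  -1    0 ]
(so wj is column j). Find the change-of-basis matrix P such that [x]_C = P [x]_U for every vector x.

[[0, -1], [1, 1]]

Column j of P is [bj]_C, since P maps U-coordinates to C-coordinates.
Expressing b1 in C: b1 = 0·w1 + w2, so column 1 of P is <0, 1>.
Doing the same for each bj gives P = [[0, -1], [1, 1]].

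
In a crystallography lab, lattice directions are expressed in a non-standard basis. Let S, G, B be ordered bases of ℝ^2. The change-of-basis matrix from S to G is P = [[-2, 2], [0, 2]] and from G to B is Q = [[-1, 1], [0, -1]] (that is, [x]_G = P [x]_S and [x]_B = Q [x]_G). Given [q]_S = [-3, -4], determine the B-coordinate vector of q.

[-6, 8]

Apply P to get G-coordinates [-2, -8], then Q to get B-coordinates.
The result is [q]_B = [-6, 8].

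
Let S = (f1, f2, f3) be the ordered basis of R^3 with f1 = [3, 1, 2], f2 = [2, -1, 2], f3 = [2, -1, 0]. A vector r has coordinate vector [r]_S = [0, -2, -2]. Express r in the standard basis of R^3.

[-8, 4, -4]

By definition r = 0·f1 - 2f2 - 2f3.
Summing componentwise gives [-8, 4, -4].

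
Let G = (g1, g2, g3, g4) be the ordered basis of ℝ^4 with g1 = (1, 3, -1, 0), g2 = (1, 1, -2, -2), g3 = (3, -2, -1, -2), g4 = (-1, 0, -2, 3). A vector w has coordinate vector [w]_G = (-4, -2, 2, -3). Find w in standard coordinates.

(3, -18, 12, -9)

By definition w = -4g1 - 2g2 + 2g3 - 3g4.
Summing componentwise gives (3, -18, 12, -9).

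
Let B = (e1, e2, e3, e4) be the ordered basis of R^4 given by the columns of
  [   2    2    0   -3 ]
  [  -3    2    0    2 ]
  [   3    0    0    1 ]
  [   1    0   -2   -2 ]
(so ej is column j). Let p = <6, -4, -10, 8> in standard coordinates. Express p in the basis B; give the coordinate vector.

<-2, -1, -1, -4>

[p]_B is the unique c with M c = p, where M has columns e1, ..., e4.
Gaussian elimination on [M | p] yields c = (-2, -1, -1, -4).
Check: -2e1 - e2 - e3 - 4e4 = <6, -4, -10, 8>.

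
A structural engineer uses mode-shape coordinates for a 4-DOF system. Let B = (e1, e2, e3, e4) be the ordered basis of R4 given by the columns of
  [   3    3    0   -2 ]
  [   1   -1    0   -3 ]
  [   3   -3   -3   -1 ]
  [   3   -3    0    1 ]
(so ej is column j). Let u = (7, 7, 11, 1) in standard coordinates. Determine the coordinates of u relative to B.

(1, 0, -2, -2)

Write u = c_1 e1 + ... + c_4 e4 and solve for the c_i.
Row-reducing the augmented matrix [M | u] gives c = (1, 0, -2, -2).
Check: e1 + 0·e2 - 2e3 - 2e4 = (7, 7, 11, 1).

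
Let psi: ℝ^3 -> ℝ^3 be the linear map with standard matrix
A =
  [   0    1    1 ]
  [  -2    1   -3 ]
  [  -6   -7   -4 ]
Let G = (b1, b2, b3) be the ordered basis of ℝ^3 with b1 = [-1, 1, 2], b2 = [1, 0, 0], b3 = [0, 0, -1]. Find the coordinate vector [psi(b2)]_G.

Compute psi(b2) = A b2 = [0, -2, -6] in standard coordinates.
Then write this in G-coordinates: solve for y in y_1 b1 + ... + y_3 b3 = [0, -2, -6].
This gives y = [-2, -2, 2], which is column 2 of [psi]_G.

[-2, -2, 2]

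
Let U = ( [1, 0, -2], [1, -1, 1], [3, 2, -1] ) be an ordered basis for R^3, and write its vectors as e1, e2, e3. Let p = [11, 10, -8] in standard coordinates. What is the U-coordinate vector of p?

We seek scalars with c_1 e1 + ... + c_3 e3 = p; equivalently solve M c = p where the columns of M are e1, ..., e3.
Gaussian elimination on [M | p] yields c = (1, -2, 4).
Check: e1 - 2e2 + 4e3 = [11, 10, -8].

[1, -2, 4]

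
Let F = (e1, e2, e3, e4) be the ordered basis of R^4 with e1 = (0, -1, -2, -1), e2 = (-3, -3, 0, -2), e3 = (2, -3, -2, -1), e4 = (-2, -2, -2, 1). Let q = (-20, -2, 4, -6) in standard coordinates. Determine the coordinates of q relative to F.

(2, 4, -4, 0)

Write q = c_1 e1 + ... + c_4 e4 and solve for the c_i.
Solving this 4x4 system gives c = (2, 4, -4, 0).
Check: 2e1 + 4e2 - 4e3 + 0·e4 = (-20, -2, 4, -6).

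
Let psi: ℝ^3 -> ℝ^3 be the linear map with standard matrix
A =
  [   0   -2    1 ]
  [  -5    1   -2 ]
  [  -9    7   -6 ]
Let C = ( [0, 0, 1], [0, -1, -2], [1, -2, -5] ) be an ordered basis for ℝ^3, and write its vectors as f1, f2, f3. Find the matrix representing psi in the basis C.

[[-1, -1, 0], [0, -3, -1], [1, 0, -1]]

The j-th column of [psi]_C is [psi(fj)]_C.
psi(f1) = A f1 = [1, -2, -6] = -f1 + 0·f2 + f3, so column 1 is [-1, 0, 1].
Repeating for f2, f3 and assembling the columns gives [[-1, -1, 0], [0, -3, -1], [1, 0, -1]].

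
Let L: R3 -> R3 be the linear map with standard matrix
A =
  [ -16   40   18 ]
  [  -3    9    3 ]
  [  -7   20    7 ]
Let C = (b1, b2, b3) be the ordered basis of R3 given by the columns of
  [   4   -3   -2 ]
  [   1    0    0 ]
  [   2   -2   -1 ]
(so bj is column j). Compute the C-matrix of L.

[[3, 3, 3], [0, -2, 0], [0, 3, -1]]

Let P have columns b1, ..., b3. Then [L]_C = P^(-1) A P.
Here det P = 1, so P^(-1) is integer; computing A P first and then P^(-1)(A P) gives [[3, 3, 3], [0, -2, 0], [0, 3, -1]].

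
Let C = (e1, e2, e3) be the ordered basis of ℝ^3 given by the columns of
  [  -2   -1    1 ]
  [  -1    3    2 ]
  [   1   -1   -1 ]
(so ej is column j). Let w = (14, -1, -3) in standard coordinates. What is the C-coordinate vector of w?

(-3, -4, 4)

Write w = c_1 e1 + ... + c_3 e3 and solve for the c_i.
Solving this 3x3 system gives c = (-3, -4, 4).
Check: -3e1 - 4e2 + 4e3 = (14, -1, -3).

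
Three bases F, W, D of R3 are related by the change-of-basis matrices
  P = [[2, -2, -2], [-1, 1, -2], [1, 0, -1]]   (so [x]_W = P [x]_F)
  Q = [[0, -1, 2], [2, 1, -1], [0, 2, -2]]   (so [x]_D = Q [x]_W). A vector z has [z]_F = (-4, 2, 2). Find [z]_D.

(-14, -24, 16)

Composing the changes, [z]_D = Q P [z]_F.
Q P = [[3, -1, 0], [2, -3, -5], [-4, 2, -2]]; applying this to (-4, 2, 2) gives (-14, -24, 16).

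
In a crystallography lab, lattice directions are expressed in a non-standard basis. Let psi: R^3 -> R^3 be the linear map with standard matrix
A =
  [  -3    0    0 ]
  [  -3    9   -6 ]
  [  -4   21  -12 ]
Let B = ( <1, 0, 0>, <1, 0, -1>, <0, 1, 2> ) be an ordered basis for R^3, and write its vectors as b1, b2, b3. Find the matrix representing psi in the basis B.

[[-1, -1, 3], [-2, -2, -3], [-3, 3, -3]]

Let P have columns b1, ..., b3. Then [psi]_B = P^(-1) A P.
Here det P = 1, so P^(-1) is integer; computing A P first and then P^(-1)(A P) gives [[-1, -1, 3], [-2, -2, -3], [-3, 3, -3]].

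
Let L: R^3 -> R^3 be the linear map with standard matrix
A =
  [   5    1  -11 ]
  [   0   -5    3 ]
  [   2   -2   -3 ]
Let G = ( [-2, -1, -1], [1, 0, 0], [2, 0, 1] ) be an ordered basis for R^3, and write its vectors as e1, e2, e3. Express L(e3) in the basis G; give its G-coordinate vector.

[-3, -3, -2]

Compute L(e3) = A e3 = [-1, 3, 1] in standard coordinates.
Then write this in G-coordinates: solve for y in y_1 e1 + ... + y_3 e3 = [-1, 3, 1].
This gives y = [-3, -3, -2], which is column 3 of [L]_G.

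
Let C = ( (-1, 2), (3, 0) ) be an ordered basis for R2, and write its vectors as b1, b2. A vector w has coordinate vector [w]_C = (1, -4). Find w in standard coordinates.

(-13, 2)

The coordinates say w = b1 - 4b2; adding the scaled basis vectors gives (-13, 2).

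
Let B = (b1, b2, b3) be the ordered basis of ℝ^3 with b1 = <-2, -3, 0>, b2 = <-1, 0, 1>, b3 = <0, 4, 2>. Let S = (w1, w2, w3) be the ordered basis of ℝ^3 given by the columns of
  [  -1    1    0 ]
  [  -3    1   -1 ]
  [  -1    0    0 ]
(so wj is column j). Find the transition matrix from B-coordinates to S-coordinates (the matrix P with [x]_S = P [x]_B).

[[0, -1, -2], [-2, -2, -2], [1, 1, 0]]

Let M have columns bj and N have columns wj. Then for every x, N [x]_S = x = M [x]_B, so P = N^(-1) M.
Since det N = 1, N^(-1) has integer entries; multiplying gives P = [[0, -1, -2], [-2, -2, -2], [1, 1, 0]].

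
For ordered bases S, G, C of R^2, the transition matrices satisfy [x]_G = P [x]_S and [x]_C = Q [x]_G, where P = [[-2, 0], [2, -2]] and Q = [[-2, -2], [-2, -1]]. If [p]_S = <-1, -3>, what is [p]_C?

<-12, -8>

Composing the changes, [p]_C = Q P [p]_S.
Q P = [[0, 4], [2, 2]]; applying this to <-1, -3> gives <-12, -8>.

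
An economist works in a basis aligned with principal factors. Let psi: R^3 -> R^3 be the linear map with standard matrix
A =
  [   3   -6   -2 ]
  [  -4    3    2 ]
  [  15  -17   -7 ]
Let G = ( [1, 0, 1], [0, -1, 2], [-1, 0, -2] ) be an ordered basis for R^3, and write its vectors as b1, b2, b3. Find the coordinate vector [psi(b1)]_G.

Column 1 of [psi]_G is the G-coordinate vector of psi(b1).
In standard coordinates psi(b1) = A b1 = [1, -2, 8].
Converting to G: [1, -2, 8] = -2b1 + 2b2 - 3b3, so the coordinate vector is [-2, 2, -3].

[-2, 2, -3]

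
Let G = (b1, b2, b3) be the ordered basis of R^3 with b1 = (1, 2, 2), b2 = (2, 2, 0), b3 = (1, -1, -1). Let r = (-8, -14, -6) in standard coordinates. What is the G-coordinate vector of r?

We seek scalars with c_1 b1 + ... + c_3 b3 = r; equivalently solve M c = r where the columns of M are b1, ..., b3.
Gaussian elimination on [M | r] yields c = (-2, -4, 2).
Check: -2b1 - 4b2 + 2b3 = (-8, -14, -6).

(-2, -4, 2)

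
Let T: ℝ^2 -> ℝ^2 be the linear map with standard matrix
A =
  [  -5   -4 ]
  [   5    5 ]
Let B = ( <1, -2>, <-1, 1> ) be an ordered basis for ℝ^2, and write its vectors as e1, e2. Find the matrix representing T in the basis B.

[[2, -1], [-1, -2]]

Let P have columns e1, e2. Then [T]_B = P^(-1) A P.
Here det P = -1, so P^(-1) is integer; computing A P first and then P^(-1)(A P) gives [[2, -1], [-1, -2]].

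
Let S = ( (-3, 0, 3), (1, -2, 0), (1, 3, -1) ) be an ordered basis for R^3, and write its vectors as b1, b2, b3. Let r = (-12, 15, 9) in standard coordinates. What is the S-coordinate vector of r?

(4, -3, 3)

Write r = c_1 b1 + ... + c_3 b3 and solve for the c_i.
Row-reducing the augmented matrix [M | r] gives c = (4, -3, 3).
Check: 4b1 - 3b2 + 3b3 = (-12, 15, 9).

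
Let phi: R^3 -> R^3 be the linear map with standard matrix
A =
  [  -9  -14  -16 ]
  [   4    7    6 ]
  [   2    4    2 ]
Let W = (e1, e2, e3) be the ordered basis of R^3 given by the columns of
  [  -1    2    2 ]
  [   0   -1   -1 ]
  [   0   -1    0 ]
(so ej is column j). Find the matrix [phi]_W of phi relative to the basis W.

Let P have columns e1, ..., e3. Then [phi]_W = P^(-1) A P.
Here det P = 1, so P^(-1) is integer; computing A P first and then P^(-1)(A P) gives [[-1, -2, 2], [2, 2, 0], [2, 3, -1]].

[[-1, -2, 2], [2, 2, 0], [2, 3, -1]]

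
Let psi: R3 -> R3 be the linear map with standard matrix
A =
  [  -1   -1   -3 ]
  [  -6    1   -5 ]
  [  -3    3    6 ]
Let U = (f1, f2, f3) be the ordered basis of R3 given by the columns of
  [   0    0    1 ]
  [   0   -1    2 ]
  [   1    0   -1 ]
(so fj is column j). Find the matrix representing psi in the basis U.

[[3, -2, -3], [-1, 3, -1], [-3, 1, 0]]

Let P have columns f1, ..., f3. Then [psi]_U = P^(-1) A P.
Here det P = 1, so P^(-1) is integer; computing A P first and then P^(-1)(A P) gives [[3, -2, -3], [-1, 3, -1], [-3, 1, 0]].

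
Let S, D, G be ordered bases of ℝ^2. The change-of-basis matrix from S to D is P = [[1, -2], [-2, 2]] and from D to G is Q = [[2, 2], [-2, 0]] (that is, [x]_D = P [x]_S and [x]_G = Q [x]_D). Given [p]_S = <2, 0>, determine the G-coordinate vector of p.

Apply P to get D-coordinates <2, -4>, then Q to get G-coordinates.
The result is [p]_G = <-4, -4>.

<-4, -4>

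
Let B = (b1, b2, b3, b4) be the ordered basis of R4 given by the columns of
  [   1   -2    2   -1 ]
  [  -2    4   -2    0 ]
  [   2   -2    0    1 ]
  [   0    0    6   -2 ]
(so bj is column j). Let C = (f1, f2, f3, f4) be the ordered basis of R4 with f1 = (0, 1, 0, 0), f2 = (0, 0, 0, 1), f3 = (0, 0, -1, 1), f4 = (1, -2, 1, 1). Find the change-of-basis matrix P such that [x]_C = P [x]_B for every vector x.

Take x = bj: its B-coordinates are the j-th standard unit vector, so P e_j — column j of P — equals [bj]_C.
b1 = 0·f1 + 0·f2 - f3 + f4, giving column 1 = (0, 0, -1, 1); repeating for each j gives P = [[0, 0, 2, -2], [0, 2, 2, 1], [-1, 0, 2, -2], [1, -2, 2, -1]].

[[0, 0, 2, -2], [0, 2, 2, 1], [-1, 0, 2, -2], [1, -2, 2, -1]]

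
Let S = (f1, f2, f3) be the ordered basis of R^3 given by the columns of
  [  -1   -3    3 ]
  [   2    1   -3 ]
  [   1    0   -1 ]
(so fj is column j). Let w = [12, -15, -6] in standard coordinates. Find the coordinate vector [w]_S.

We seek scalars with c_1 f1 + ... + c_3 f3 = w; equivalently solve M c = w where the columns of M are f1, ..., f3.
Row-reducing the augmented matrix [M | w] gives c = (-3, 0, 3).
Check: -3f1 + 0·f2 + 3f3 = [12, -15, -6].

[-3, 0, 3]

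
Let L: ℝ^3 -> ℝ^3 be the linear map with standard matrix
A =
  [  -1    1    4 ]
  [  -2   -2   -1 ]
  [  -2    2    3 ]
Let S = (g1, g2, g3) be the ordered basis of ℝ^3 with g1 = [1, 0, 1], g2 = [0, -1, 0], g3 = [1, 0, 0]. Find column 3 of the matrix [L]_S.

[-2, 2, 1]

Compute L(g3) = A g3 = [-1, -2, -2] in standard coordinates.
Then write this in S-coordinates: solve for y in y_1 g1 + ... + y_3 g3 = [-1, -2, -2].
This gives y = [-2, 2, 1], which is column 3 of [L]_S.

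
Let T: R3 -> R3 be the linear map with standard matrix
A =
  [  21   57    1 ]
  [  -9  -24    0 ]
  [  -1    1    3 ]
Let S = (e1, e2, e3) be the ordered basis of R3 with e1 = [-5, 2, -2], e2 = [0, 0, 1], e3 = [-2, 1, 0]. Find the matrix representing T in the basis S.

[[-1, -1, -3], [-1, 1, -3], [-1, 2, 0]]

With P the matrix whose columns are e1, ..., e3, [T]_S = P^(-1) A P.
Column by column: T(e1) = A e1 = [7, -3, 1]; its S-coordinates [-1, -1, -1] give column 1.
Continuing for each basis vector yields [T]_S = [[-1, -1, -3], [-1, 1, -3], [-1, 2, 0]].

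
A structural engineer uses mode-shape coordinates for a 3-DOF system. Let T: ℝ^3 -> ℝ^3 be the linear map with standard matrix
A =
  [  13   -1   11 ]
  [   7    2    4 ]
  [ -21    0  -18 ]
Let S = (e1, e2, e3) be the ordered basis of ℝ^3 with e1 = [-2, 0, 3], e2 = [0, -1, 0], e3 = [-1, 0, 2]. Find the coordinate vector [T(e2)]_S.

Column 2 of [T]_S is the S-coordinate vector of T(e2).
In standard coordinates T(e2) = A e2 = [1, -2, 0].
Converting to S: [1, -2, 0] = -2e1 + 2e2 + 3e3, so the coordinate vector is [-2, 2, 3].

[-2, 2, 3]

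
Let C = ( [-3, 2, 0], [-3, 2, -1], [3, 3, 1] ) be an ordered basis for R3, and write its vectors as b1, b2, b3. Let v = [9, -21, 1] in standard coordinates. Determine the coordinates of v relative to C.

We seek scalars with c_1 b1 + ... + c_3 b3 = v; equivalently solve M c = v where the columns of M are b1, ..., b3.
Gaussian elimination on [M | v] yields c = (-2, -4, -3).
Check: -2b1 - 4b2 - 3b3 = [9, -21, 1].

[-2, -4, -3]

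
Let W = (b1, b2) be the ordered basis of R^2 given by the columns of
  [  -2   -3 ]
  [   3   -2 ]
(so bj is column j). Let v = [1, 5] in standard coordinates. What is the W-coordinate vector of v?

We seek scalars with c_1 b1 + c_2 b2 = v; equivalently solve M c = v where the columns of M are b1, b2.
System: -2c_1 - 3c_2 = 1, 3c_1 - 2c_2 = 5; solving gives c_1 = 1, c_2 = -1.
Check: b1 - b2 = [1, 5].

[1, -1]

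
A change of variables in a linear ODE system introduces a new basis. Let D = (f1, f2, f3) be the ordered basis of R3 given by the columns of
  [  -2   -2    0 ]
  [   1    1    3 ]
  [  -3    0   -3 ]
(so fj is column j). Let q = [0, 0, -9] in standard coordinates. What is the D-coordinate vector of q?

[q]_D is the unique c with M c = q, where M has columns f1, ..., f3.
Solving this 3x3 system gives c = (3, -3, 0).
Check: 3f1 - 3f2 + 0·f3 = [0, 0, -9].

[3, -3, 0]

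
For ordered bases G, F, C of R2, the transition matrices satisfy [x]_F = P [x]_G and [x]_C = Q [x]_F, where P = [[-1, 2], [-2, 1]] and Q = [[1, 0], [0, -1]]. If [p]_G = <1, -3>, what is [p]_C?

<-7, 5>

Composing the changes, [p]_C = Q P [p]_G.
Q P = [[-1, 2], [2, -1]]; applying this to <1, -3> gives <-7, 5>.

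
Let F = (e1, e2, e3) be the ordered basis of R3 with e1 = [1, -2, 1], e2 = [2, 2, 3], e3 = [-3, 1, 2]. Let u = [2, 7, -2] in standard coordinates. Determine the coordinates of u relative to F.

We seek scalars with c_1 e1 + ... + c_3 e3 = u; equivalently solve M c = u where the columns of M are e1, ..., e3.
Solving this 3x3 system gives c = (-3, 1, -1).
Check: -3e1 + e2 - e3 = [2, 7, -2].

[-3, 1, -1]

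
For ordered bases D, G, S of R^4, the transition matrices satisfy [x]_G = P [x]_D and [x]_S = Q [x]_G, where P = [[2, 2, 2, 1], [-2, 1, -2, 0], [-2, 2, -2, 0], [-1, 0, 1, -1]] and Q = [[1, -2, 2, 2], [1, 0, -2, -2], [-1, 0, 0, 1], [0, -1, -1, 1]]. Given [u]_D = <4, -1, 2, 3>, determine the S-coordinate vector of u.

<1, 51, -18, 22>

Apply P to get G-coordinates <13, -13, -14, -5>, then Q to get S-coordinates.
The result is [u]_S = <1, 51, -18, 22>.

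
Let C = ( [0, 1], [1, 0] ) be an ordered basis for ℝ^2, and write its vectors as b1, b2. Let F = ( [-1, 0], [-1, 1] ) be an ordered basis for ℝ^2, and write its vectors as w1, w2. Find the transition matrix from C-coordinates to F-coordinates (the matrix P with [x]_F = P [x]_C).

[[-1, -1], [1, 0]]

Column j of P is [bj]_F, since P maps C-coordinates to F-coordinates.
Expressing b1 in F: b1 = -w1 + w2, so column 1 of P is [-1, 1].
Doing the same for each bj gives P = [[-1, -1], [1, 0]].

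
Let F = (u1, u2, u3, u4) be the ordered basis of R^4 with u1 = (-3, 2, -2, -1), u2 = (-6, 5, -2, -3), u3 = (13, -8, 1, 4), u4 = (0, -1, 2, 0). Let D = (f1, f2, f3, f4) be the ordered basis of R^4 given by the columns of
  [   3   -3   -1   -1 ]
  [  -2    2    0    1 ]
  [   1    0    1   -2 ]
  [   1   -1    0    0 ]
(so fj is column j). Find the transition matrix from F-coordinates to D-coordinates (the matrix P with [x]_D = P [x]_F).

Let M have columns uj and N have columns fj. Then for every x, N [x]_D = x = M [x]_F, so P = N^(-1) M.
Since det N = 1, N^(-1) has integer entries; multiplying gives P = [[-2, -2, 2, -1], [-1, 1, -2, -1], [0, -2, -1, 1], [0, -1, 0, -1]].

[[-2, -2, 2, -1], [-1, 1, -2, -1], [0, -2, -1, 1], [0, -1, 0, -1]]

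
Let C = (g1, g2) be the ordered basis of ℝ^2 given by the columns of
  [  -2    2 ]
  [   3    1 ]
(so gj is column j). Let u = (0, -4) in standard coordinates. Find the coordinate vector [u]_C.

(-1, -1)

Write u = c_1 g1 + c_2 g2 and solve for the c_i.
System: -2c_1 + 2c_2 = 0, 3c_1 + c_2 = -4; solving gives c_1 = -1, c_2 = -1.
Check: -g1 - g2 = (0, -4).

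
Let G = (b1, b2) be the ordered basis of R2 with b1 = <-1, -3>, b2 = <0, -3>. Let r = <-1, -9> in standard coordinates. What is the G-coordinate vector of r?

[r]_G is the unique c with M c = r, where M has columns b1, b2.
System: -c_1 + 0c_2 = -1, -3c_1 - 3c_2 = -9; solving gives c_1 = 1, c_2 = 2.
Check: b1 + 2b2 = <-1, -9>.

<1, 2>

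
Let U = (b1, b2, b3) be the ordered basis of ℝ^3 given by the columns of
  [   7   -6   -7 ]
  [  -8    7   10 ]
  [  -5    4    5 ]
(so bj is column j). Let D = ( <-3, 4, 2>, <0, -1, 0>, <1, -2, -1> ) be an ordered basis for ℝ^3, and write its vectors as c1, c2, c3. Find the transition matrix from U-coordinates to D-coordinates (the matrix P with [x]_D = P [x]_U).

Let M have columns bj and N have columns cj. Then for every x, N [x]_D = x = M [x]_U, so P = N^(-1) M.
Since det N = -1, N^(-1) has integer entries; multiplying gives P = [[-2, 2, 2], [-2, 1, 0], [1, 0, -1]].

[[-2, 2, 2], [-2, 1, 0], [1, 0, -1]]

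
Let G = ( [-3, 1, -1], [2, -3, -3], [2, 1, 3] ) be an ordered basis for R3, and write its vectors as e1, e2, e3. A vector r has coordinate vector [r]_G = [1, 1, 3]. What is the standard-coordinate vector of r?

[5, 1, 5]

r = M [r]_G, where M has columns e1, ..., e3.
Carrying out the matrix-vector product, r = [5, 1, 5].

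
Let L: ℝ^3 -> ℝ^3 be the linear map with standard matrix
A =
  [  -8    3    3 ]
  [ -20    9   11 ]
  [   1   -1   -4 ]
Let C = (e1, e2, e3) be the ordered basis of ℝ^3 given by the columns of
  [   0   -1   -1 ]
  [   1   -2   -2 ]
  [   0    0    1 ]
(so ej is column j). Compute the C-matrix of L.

[[3, -2, 3], [-2, -3, -2], [-1, 1, -3]]

Let P have columns e1, ..., e3. Then [L]_C = P^(-1) A P.
Here det P = 1, so P^(-1) is integer; computing A P first and then P^(-1)(A P) gives [[3, -2, 3], [-2, -3, -2], [-1, 1, -3]].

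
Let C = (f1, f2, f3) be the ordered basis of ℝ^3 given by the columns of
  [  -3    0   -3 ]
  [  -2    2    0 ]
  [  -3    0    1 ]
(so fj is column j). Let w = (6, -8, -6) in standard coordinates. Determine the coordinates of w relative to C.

Write w = c_1 f1 + ... + c_3 f3 and solve for the c_i.
Gaussian elimination on [M | w] yields c = (1, -3, -3).
Check: f1 - 3f2 - 3f3 = (6, -8, -6).

(1, -3, -3)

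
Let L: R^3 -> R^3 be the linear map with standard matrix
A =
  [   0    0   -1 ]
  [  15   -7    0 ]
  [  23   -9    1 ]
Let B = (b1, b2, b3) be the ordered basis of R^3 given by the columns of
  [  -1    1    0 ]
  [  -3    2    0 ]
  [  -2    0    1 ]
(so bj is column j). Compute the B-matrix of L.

[[-2, -1, -2], [0, -1, -3], [-2, 3, -3]]

With P the matrix whose columns are b1, ..., b3, [L]_B = P^(-1) A P.
Column by column: L(b1) = A b1 = (2, 6, 2); its B-coordinates (-2, 0, -2) give column 1.
Continuing for each basis vector yields [L]_B = [[-2, -1, -2], [0, -1, -3], [-2, 3, -3]].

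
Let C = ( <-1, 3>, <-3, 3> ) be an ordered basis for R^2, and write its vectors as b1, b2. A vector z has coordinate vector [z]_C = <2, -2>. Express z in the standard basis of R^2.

<4, 0>

z = M [z]_C, where M has columns b1, b2.
Carrying out the matrix-vector product, z = <4, 0>.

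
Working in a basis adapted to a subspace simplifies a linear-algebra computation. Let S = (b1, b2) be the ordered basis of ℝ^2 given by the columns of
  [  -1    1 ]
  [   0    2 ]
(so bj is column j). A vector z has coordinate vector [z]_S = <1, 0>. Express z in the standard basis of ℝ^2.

By definition z = b1 + 0·b2.
Summing componentwise gives <-1, 0>.

<-1, 0>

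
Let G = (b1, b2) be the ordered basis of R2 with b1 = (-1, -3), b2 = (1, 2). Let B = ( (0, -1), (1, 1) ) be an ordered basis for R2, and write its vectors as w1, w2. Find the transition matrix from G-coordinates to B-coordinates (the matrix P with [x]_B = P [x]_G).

[[2, -1], [-1, 1]]

Column j of P is [bj]_B, since P maps G-coordinates to B-coordinates.
Expressing b1 in B: b1 = 2w1 - w2, so column 1 of P is (2, -1).
Doing the same for each bj gives P = [[2, -1], [-1, 1]].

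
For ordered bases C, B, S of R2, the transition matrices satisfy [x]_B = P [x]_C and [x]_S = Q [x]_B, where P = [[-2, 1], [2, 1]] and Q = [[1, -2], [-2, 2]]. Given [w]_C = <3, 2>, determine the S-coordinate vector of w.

First [w]_B = P [w]_C = <-4, 8>.
Then [w]_S = Q [w]_B = <-20, 24>.

<-20, 24>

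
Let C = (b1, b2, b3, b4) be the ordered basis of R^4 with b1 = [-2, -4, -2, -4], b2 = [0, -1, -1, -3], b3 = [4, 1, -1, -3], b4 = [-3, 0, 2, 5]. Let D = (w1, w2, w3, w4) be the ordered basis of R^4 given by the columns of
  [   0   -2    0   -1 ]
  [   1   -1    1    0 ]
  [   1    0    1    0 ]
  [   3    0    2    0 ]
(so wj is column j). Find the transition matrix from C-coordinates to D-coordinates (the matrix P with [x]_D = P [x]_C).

[[0, -1, -1, 1], [2, 0, -2, 2], [-2, 0, 0, 1], [-2, 0, 0, -1]]

Take x = bj: its C-coordinates are the j-th standard unit vector, so P e_j — column j of P — equals [bj]_D.
b1 = 0·w1 + 2w2 - 2w3 - 2w4, giving column 1 = [0, 2, -2, -2]; repeating for each j gives P = [[0, -1, -1, 1], [2, 0, -2, 2], [-2, 0, 0, 1], [-2, 0, 0, -1]].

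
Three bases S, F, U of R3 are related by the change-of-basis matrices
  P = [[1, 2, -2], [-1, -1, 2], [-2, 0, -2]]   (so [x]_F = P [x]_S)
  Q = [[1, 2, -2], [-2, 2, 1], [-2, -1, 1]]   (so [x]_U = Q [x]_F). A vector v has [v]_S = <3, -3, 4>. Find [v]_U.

<33, 24, 0>

Apply P to get F-coordinates <-11, 8, -14>, then Q to get U-coordinates.
The result is [v]_U = <33, 24, 0>.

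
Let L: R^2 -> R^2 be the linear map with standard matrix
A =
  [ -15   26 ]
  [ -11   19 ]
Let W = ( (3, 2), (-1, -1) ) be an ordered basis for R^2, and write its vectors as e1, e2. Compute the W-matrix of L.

The j-th column of [L]_W is [L(ej)]_W.
L(e1) = A e1 = (7, 5) = 2e1 - e2, so column 1 is (2, -1).
Repeating for e2 and assembling the columns gives [[2, -3], [-1, 2]].

[[2, -3], [-1, 2]]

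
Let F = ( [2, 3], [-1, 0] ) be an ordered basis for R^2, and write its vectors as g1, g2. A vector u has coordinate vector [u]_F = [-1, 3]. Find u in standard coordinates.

[-5, -3]

The coordinates say u = -g1 + 3g2; adding the scaled basis vectors gives [-5, -3].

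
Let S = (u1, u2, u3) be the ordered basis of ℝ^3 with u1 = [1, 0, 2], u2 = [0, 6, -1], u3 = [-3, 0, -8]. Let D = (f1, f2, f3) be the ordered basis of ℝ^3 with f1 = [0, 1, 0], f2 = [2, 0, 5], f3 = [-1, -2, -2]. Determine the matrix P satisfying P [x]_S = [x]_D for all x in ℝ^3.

Take x = uj: its S-coordinates are the j-th standard unit vector, so P e_j — column j of P — equals [uj]_D.
u1 = -2f1 + 0·f2 - f3, giving column 1 = [-2, 0, -1]; repeating for each j gives P = [[-2, 2, -2], [0, -1, -2], [-1, -2, -1]].

[[-2, 2, -2], [0, -1, -2], [-1, -2, -1]]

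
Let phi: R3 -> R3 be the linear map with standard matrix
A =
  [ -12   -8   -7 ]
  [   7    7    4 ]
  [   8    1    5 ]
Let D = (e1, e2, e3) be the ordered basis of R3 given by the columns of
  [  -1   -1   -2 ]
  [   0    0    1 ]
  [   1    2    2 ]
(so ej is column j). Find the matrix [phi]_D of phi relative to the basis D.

With P the matrix whose columns are e1, ..., e3, [phi]_D = P^(-1) A P.
Column by column: phi(e1) = A e1 = [5, -3, -3]; its D-coordinates [-1, 2, -3] give column 1.
Continuing for each basis vector yields [phi]_D = [[-1, 0, -1], [2, 0, -3], [-3, 1, 1]].

[[-1, 0, -1], [2, 0, -3], [-3, 1, 1]]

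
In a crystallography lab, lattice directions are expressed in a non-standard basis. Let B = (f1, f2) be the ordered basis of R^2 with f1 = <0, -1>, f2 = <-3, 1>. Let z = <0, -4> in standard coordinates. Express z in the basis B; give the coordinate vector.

<4, 0>

Write z = c_1 f1 + c_2 f2 and solve for the c_i.
System: 0c_1 - 3c_2 = 0, -c_1 + c_2 = -4; solving gives c_1 = 4, c_2 = 0.
Check: 4f1 + 0·f2 = <0, -4>.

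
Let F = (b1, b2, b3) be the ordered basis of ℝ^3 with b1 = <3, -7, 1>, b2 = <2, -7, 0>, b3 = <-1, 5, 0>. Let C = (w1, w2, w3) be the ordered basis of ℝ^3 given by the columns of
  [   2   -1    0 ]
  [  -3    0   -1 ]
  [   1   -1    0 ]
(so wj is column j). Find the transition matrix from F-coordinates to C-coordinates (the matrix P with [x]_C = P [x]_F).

Column j of P is [bj]_C, since P maps F-coordinates to C-coordinates.
Expressing b1 in C: b1 = 2w1 + w2 + w3, so column 1 of P is <2, 1, 1>.
Doing the same for each bj gives P = [[2, 2, -1], [1, 2, -1], [1, 1, -2]].

[[2, 2, -1], [1, 2, -1], [1, 1, -2]]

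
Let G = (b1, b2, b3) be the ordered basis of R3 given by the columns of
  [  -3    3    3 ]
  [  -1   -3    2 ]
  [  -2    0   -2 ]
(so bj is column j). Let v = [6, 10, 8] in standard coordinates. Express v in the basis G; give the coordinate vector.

Write v = c_1 b1 + ... + c_3 b3 and solve for the c_i.
Row-reducing the augmented matrix [M | v] gives c = (-4, -2, 0).
Check: -4b1 - 2b2 + 0·b3 = [6, 10, 8].

[-4, -2, 0]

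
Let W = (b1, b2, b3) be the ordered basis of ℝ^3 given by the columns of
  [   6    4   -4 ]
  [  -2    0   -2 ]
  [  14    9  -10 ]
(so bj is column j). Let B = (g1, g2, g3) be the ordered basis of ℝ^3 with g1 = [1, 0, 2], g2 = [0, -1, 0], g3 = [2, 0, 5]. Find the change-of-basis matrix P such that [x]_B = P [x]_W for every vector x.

Take x = bj: its W-coordinates are the j-th standard unit vector, so P e_j — column j of P — equals [bj]_B.
b1 = 2g1 + 2g2 + 2g3, giving column 1 = [2, 2, 2]; repeating for each j gives P = [[2, 2, 0], [2, 0, 2], [2, 1, -2]].

[[2, 2, 0], [2, 0, 2], [2, 1, -2]]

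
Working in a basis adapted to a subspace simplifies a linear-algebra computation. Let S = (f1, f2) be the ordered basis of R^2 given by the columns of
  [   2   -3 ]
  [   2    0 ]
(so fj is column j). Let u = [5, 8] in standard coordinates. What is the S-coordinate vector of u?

[u]_S is the unique c with M c = u, where M has columns f1, f2.
System: 2c_1 - 3c_2 = 5, 2c_1 + 0c_2 = 8; solving gives c_1 = 4, c_2 = 1.
Check: 4f1 + f2 = [5, 8].

[4, 1]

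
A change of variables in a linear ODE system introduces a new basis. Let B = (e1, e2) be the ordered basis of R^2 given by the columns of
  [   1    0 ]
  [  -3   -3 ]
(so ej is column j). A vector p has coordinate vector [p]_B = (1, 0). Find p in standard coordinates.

p = M [p]_B, where M has columns e1, e2.
Carrying out the matrix-vector product, p = (1, -3).

(1, -3)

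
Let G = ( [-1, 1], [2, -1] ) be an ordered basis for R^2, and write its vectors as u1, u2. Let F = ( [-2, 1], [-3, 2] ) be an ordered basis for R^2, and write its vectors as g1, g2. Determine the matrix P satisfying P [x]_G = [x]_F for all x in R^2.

Take x = uj: its G-coordinates are the j-th standard unit vector, so P e_j — column j of P — equals [uj]_F.
u1 = -g1 + g2, giving column 1 = [-1, 1]; repeating for each j gives P = [[-1, -1], [1, 0]].

[[-1, -1], [1, 0]]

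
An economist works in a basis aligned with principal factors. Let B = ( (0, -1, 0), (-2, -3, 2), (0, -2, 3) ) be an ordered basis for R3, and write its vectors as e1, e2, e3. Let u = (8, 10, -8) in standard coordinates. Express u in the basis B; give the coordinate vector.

We seek scalars with c_1 e1 + ... + c_3 e3 = u; equivalently solve M c = u where the columns of M are e1, ..., e3.
Gaussian elimination on [M | u] yields c = (2, -4, 0).
Check: 2e1 - 4e2 + 0·e3 = (8, 10, -8).

(2, -4, 0)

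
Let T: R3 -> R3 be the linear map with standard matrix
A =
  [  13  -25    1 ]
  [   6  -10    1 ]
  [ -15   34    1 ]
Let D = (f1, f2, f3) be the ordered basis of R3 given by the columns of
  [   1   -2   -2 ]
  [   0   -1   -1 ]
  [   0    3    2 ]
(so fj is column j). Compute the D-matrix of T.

[[1, 0, 1], [-3, 1, -2], [-3, -2, 2]]

With P the matrix whose columns are f1, ..., f3, [T]_D = P^(-1) A P.
Column by column: T(f1) = A f1 = <13, 6, -15>; its D-coordinates <1, -3, -3> give column 1.
Continuing for each basis vector yields [T]_D = [[1, 0, 1], [-3, 1, -2], [-3, -2, 2]].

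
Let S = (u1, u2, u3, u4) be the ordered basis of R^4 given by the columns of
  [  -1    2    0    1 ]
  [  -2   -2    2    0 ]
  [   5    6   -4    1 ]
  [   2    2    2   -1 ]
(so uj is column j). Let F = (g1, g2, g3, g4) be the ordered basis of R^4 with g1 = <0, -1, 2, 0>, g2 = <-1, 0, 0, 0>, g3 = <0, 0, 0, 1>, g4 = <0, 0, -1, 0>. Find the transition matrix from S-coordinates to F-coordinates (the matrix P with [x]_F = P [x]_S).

[[2, 2, -2, 0], [1, -2, 0, -1], [2, 2, 2, -1], [-1, -2, 0, -1]]

Take x = uj: its S-coordinates are the j-th standard unit vector, so P e_j — column j of P — equals [uj]_F.
u1 = 2g1 + g2 + 2g3 - g4, giving column 1 = <2, 1, 2, -1>; repeating for each j gives P = [[2, 2, -2, 0], [1, -2, 0, -1], [2, 2, 2, -1], [-1, -2, 0, -1]].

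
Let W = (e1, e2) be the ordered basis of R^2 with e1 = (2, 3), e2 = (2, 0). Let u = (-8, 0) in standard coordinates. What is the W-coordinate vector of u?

(0, -4)

Write u = c_1 e1 + c_2 e2 and solve for the c_i.
System: 2c_1 + 2c_2 = -8, 3c_1 + 0c_2 = 0; solving gives c_1 = 0, c_2 = -4.
Check: 0·e1 - 4e2 = (-8, 0).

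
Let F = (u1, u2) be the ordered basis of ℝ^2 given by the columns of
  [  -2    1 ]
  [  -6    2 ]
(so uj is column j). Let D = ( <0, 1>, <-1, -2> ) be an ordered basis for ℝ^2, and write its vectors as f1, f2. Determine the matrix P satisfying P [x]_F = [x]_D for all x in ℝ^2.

Let M have columns uj and N have columns fj. Then for every x, N [x]_D = x = M [x]_F, so P = N^(-1) M.
Since det N = 1, N^(-1) has integer entries; multiplying gives P = [[-2, 0], [2, -1]].

[[-2, 0], [2, -1]]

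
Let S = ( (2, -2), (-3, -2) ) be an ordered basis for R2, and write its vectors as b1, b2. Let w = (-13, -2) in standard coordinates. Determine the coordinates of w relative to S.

(-2, 3)

[w]_S is the unique c with M c = w, where M has columns b1, b2.
System: 2c_1 - 3c_2 = -13, -2c_1 - 2c_2 = -2; solving gives c_1 = -2, c_2 = 3.
Check: -2b1 + 3b2 = (-13, -2).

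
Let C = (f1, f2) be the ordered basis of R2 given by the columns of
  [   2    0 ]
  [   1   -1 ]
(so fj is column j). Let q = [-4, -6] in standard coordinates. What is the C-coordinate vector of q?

We seek scalars with c_1 f1 + c_2 f2 = q; equivalently solve M c = q where the columns of M are f1, f2.
System: 2c_1 + 0c_2 = -4, c_1 - c_2 = -6; solving gives c_1 = -2, c_2 = 4.
Check: -2f1 + 4f2 = [-4, -6].

[-2, 4]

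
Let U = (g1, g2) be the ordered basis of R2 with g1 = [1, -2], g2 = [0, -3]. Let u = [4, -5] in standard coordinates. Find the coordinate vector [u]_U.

[u]_U is the unique c with M c = u, where M has columns g1, g2.
System: c_1 + 0c_2 = 4, -2c_1 - 3c_2 = -5; solving gives c_1 = 4, c_2 = -1.
Check: 4g1 - g2 = [4, -5].

[4, -1]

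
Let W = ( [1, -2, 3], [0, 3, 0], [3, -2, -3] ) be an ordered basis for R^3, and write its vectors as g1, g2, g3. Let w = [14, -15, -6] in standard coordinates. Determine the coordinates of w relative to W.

[2, -1, 4]

[w]_W is the unique c with M c = w, where M has columns g1, ..., g3.
Solving this 3x3 system gives c = (2, -1, 4).
Check: 2g1 - g2 + 4g3 = [14, -15, -6].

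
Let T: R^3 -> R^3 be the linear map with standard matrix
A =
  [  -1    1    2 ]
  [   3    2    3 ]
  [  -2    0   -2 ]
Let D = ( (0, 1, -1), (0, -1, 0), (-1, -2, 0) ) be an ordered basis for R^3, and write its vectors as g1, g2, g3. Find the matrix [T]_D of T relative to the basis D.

[[-2, 0, -2], [-3, 0, 3], [1, 1, 1]]

With P the matrix whose columns are g1, ..., g3, [T]_D = P^(-1) A P.
Column by column: T(g1) = A g1 = (-1, -1, 2); its D-coordinates (-2, -3, 1) give column 1.
Continuing for each basis vector yields [T]_D = [[-2, 0, -2], [-3, 0, 3], [1, 1, 1]].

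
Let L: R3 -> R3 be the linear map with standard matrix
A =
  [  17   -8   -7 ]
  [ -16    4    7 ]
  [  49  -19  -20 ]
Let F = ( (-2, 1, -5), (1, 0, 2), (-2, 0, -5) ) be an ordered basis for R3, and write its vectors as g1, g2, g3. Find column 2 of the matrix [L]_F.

Compute L(g2) = A g2 = (3, -2, 9) in standard coordinates.
Then write this in F-coordinates: solve for y in y_1 g1 + ... + y_3 g3 = (3, -2, 9).
This gives y = (-2, -3, -1), which is column 2 of [L]_F.

(-2, -3, -1)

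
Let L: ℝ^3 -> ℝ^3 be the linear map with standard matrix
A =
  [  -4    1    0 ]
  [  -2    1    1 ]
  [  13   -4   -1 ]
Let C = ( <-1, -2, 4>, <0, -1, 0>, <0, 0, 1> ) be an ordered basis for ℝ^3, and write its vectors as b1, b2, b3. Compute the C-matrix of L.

Let P have columns b1, ..., b3. Then [L]_C = P^(-1) A P.
Here det P = 1, so P^(-1) is integer; computing A P first and then P^(-1)(A P) gives [[-2, 1, 0], [0, -1, -1], [-1, 0, -1]].

[[-2, 1, 0], [0, -1, -1], [-1, 0, -1]]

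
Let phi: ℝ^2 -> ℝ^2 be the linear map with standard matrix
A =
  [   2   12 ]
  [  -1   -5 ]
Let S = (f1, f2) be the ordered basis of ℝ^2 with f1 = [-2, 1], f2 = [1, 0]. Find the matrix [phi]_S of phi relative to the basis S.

[[-3, -1], [2, 0]]

With P the matrix whose columns are f1, f2, [phi]_S = P^(-1) A P.
Column by column: phi(f1) = A f1 = [8, -3]; its S-coordinates [-3, 2] give column 1.
Continuing for each basis vector yields [phi]_S = [[-3, -1], [2, 0]].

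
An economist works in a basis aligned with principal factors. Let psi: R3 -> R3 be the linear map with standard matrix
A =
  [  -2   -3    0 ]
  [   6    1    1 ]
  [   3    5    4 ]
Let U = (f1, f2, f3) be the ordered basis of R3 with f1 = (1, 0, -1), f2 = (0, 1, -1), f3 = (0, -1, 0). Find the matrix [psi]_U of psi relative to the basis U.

Let P have columns f1, ..., f3. Then [psi]_U = P^(-1) A P.
Here det P = -1, so P^(-1) is integer; computing A P first and then P^(-1)(A P) gives [[-2, -3, 3], [3, 2, 2], [-2, 2, 3]].

[[-2, -3, 3], [3, 2, 2], [-2, 2, 3]]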